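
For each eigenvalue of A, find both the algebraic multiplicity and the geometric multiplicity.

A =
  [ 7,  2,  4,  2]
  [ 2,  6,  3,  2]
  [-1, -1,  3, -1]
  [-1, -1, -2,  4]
λ = 5: alg = 4, geom = 2

Step 1 — factor the characteristic polynomial to read off the algebraic multiplicities:
  χ_A(x) = (x - 5)^4

Step 2 — compute geometric multiplicities via the rank-nullity identity g(λ) = n − rank(A − λI):
  rank(A − (5)·I) = 2, so dim ker(A − (5)·I) = n − 2 = 2

Summary:
  λ = 5: algebraic multiplicity = 4, geometric multiplicity = 2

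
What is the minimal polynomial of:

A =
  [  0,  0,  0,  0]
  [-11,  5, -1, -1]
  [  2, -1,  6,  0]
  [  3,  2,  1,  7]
x^4 - 18*x^3 + 108*x^2 - 216*x

The characteristic polynomial is χ_A(x) = x*(x - 6)^3, so the eigenvalues are known. The minimal polynomial is
  m_A(x) = Π_λ (x − λ)^{k_λ}
where k_λ is the size of the *largest* Jordan block for λ (equivalently, the smallest k with (A − λI)^k v = 0 for every generalised eigenvector v of λ).

  λ = 0: largest Jordan block has size 1, contributing (x − 0)
  λ = 6: largest Jordan block has size 3, contributing (x − 6)^3

So m_A(x) = x*(x - 6)^3 = x^4 - 18*x^3 + 108*x^2 - 216*x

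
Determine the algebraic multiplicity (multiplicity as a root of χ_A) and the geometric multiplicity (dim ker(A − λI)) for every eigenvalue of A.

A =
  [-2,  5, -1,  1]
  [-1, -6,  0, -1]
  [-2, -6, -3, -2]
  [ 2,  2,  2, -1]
λ = -3: alg = 4, geom = 2

Step 1 — factor the characteristic polynomial to read off the algebraic multiplicities:
  χ_A(x) = (x + 3)^4

Step 2 — compute geometric multiplicities via the rank-nullity identity g(λ) = n − rank(A − λI):
  rank(A − (-3)·I) = 2, so dim ker(A − (-3)·I) = n − 2 = 2

Summary:
  λ = -3: algebraic multiplicity = 4, geometric multiplicity = 2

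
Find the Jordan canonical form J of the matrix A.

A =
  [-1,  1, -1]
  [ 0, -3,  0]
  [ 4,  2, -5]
J_2(-3) ⊕ J_1(-3)

The characteristic polynomial is
  det(x·I − A) = x^3 + 9*x^2 + 27*x + 27 = (x + 3)^3

Eigenvalues and multiplicities (the geometric multiplicity of λ is n − rank(A − λI), which equals the number of Jordan blocks for λ):
  λ = -3: algebraic multiplicity = 3, geometric multiplicity = 2

Determining the block sizes for each eigenvalue:
  λ = -3: 2 blocks summing to 3 forces exactly one block of size 2 and the rest size 1 → block sizes [2, 1]

Assembling the blocks gives a Jordan form
J =
  [-3,  1,  0]
  [ 0, -3,  0]
  [ 0,  0, -3]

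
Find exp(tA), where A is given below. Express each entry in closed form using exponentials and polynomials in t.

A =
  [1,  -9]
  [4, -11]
e^{tA} =
  [6*t*exp(-5*t) + exp(-5*t), -9*t*exp(-5*t)]
  [4*t*exp(-5*t), -6*t*exp(-5*t) + exp(-5*t)]

Strategy: write A = P · J · P⁻¹ where J is a Jordan canonical form, so e^{tA} = P · e^{tJ} · P⁻¹, and e^{tJ} can be computed block-by-block.

A has Jordan form
J =
  [-5,  1]
  [ 0, -5]
(up to reordering of blocks).

Per-block formulas:
  For a 2×2 Jordan block J_2(-5): exp(t · J_2(-5)) = e^(-5t)·(I + t·N), where N is the 2×2 nilpotent shift.

After assembling e^{tJ} and conjugating by P, we get:

e^{tA} =
  [6*t*exp(-5*t) + exp(-5*t), -9*t*exp(-5*t)]
  [4*t*exp(-5*t), -6*t*exp(-5*t) + exp(-5*t)]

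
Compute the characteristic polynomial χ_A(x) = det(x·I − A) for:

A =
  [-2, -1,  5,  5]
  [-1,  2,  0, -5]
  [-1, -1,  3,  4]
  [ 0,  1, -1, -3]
x^4

Expanding det(x·I − A) (e.g. by cofactor expansion or by noting that A is similar to its Jordan form J, which has the same characteristic polynomial as A) gives
  χ_A(x) = x^4
which factors as x^4. The eigenvalues (with algebraic multiplicities) are λ = 0 with multiplicity 4.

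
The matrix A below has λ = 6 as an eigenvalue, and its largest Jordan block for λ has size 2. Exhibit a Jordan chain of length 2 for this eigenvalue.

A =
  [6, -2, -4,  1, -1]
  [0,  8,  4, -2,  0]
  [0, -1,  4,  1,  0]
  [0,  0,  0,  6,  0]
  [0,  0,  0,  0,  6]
A Jordan chain for λ = 6 of length 2:
v_1 = (-2, 2, -1, 0, 0)ᵀ
v_2 = (0, 1, 0, 0, 0)ᵀ

Let N = A − (6)·I. We want v_2 with N^2 v_2 = 0 but N^1 v_2 ≠ 0; then v_{j-1} := N · v_j for j = 2, …, 2.

Pick v_2 = (0, 1, 0, 0, 0)ᵀ.
Then v_1 = N · v_2 = (-2, 2, -1, 0, 0)ᵀ.

Sanity check: (A − (6)·I) v_1 = (0, 0, 0, 0, 0)ᵀ = 0. ✓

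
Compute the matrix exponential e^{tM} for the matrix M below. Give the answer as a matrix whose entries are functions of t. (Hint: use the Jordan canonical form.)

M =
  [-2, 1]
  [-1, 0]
e^{tM} =
  [-t*exp(-t) + exp(-t), t*exp(-t)]
  [-t*exp(-t), t*exp(-t) + exp(-t)]

Strategy: write M = P · J · P⁻¹ where J is a Jordan canonical form, so e^{tM} = P · e^{tJ} · P⁻¹, and e^{tJ} can be computed block-by-block.

M has Jordan form
J =
  [-1,  1]
  [ 0, -1]
(up to reordering of blocks).

Per-block formulas:
  For a 2×2 Jordan block J_2(-1): exp(t · J_2(-1)) = e^(-1t)·(I + t·N), where N is the 2×2 nilpotent shift.

After assembling e^{tJ} and conjugating by P, we get:

e^{tM} =
  [-t*exp(-t) + exp(-t), t*exp(-t)]
  [-t*exp(-t), t*exp(-t) + exp(-t)]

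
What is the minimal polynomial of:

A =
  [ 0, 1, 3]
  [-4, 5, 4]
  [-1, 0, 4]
x^3 - 9*x^2 + 27*x - 27

The characteristic polynomial is χ_A(x) = (x - 3)^3, so the eigenvalues are known. The minimal polynomial is
  m_A(x) = Π_λ (x − λ)^{k_λ}
where k_λ is the size of the *largest* Jordan block for λ (equivalently, the smallest k with (A − λI)^k v = 0 for every generalised eigenvector v of λ).

  λ = 3: largest Jordan block has size 3, contributing (x − 3)^3

So m_A(x) = (x - 3)^3 = x^3 - 9*x^2 + 27*x - 27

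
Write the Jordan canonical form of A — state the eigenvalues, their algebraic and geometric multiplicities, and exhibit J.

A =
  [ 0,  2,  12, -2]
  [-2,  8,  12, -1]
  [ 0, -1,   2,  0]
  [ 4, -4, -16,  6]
J_3(4) ⊕ J_1(4)

The characteristic polynomial is
  det(x·I − A) = x^4 - 16*x^3 + 96*x^2 - 256*x + 256 = (x - 4)^4

Eigenvalues and multiplicities (the geometric multiplicity of λ is n − rank(A − λI), which equals the number of Jordan blocks for λ):
  λ = 4: algebraic multiplicity = 4, geometric multiplicity = 2

Determining the block sizes for each eigenvalue:
  λ = 4: with am = 4 and gm = 2, the partition is not yet determined (e.g. several partitions of 4 into 2 parts exist). Let N = A − (4)·I. Computing rank(N^1) = 2, rank(N^2) = 1, rank(N^3) = 0; the number of blocks of size ≥ j is rank(N^{j−1}) − rank(N^j), giving [2, 1, 1]. So we have 1 block(s) of size 3, 1 block(s) of size 1 → block sizes [3, 1]

Assembling the blocks gives a Jordan form
J =
  [4, 1, 0, 0]
  [0, 4, 1, 0]
  [0, 0, 4, 0]
  [0, 0, 0, 4]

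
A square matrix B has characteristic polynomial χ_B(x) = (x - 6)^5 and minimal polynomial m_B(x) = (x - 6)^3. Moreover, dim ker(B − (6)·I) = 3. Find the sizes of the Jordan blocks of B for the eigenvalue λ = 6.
Block sizes for λ = 6: [3, 1, 1]

Step 1 — from the characteristic polynomial, algebraic multiplicity of λ = 6 is 5. From dim ker(B − (6)·I) = 3, there are exactly 3 Jordan blocks for λ = 6.
Step 2 — from the minimal polynomial, the factor (x − 6)^3 tells us the largest block for λ = 6 has size 3.
Step 3 — with total size 5, 3 blocks, and largest block 3, the block sizes (in nonincreasing order) are [3, 1, 1].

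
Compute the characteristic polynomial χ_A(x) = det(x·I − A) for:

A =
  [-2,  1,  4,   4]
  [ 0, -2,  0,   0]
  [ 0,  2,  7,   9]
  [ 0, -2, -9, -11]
x^4 + 8*x^3 + 24*x^2 + 32*x + 16

Expanding det(x·I − A) (e.g. by cofactor expansion or by noting that A is similar to its Jordan form J, which has the same characteristic polynomial as A) gives
  χ_A(x) = x^4 + 8*x^3 + 24*x^2 + 32*x + 16
which factors as (x + 2)^4. The eigenvalues (with algebraic multiplicities) are λ = -2 with multiplicity 4.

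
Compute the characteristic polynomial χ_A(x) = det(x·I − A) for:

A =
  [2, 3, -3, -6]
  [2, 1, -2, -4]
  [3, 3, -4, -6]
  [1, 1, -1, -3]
x^4 + 4*x^3 + 6*x^2 + 4*x + 1

Expanding det(x·I − A) (e.g. by cofactor expansion or by noting that A is similar to its Jordan form J, which has the same characteristic polynomial as A) gives
  χ_A(x) = x^4 + 4*x^3 + 6*x^2 + 4*x + 1
which factors as (x + 1)^4. The eigenvalues (with algebraic multiplicities) are λ = -1 with multiplicity 4.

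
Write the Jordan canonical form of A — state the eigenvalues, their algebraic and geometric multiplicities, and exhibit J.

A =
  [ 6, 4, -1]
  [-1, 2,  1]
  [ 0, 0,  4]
J_3(4)

The characteristic polynomial is
  det(x·I − A) = x^3 - 12*x^2 + 48*x - 64 = (x - 4)^3

Eigenvalues and multiplicities (the geometric multiplicity of λ is n − rank(A − λI), which equals the number of Jordan blocks for λ):
  λ = 4: algebraic multiplicity = 3, geometric multiplicity = 1

Determining the block sizes for each eigenvalue:
  λ = 4: one block (gm = 1), so the single block has size am = 3 → block sizes [3]

Assembling the blocks gives a Jordan form
J =
  [4, 1, 0]
  [0, 4, 1]
  [0, 0, 4]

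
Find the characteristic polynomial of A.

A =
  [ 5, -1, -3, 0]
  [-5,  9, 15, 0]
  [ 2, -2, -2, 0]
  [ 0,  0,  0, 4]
x^4 - 16*x^3 + 96*x^2 - 256*x + 256

Expanding det(x·I − A) (e.g. by cofactor expansion or by noting that A is similar to its Jordan form J, which has the same characteristic polynomial as A) gives
  χ_A(x) = x^4 - 16*x^3 + 96*x^2 - 256*x + 256
which factors as (x - 4)^4. The eigenvalues (with algebraic multiplicities) are λ = 4 with multiplicity 4.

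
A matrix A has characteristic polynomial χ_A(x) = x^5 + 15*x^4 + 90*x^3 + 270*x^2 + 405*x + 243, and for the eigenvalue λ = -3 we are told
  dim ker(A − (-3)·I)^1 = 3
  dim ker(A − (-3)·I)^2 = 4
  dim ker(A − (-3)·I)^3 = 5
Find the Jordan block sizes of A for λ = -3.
Block sizes for λ = -3: [3, 1, 1]

From the dimensions of kernels of powers, the number of Jordan blocks of size at least j is d_j − d_{j−1} where d_j = dim ker(N^j) (with d_0 = 0). Computing the differences gives [3, 1, 1].
The number of blocks of size exactly k is (#blocks of size ≥ k) − (#blocks of size ≥ k + 1), so the partition is: 2 block(s) of size 1, 1 block(s) of size 3.
In nonincreasing order the block sizes are [3, 1, 1].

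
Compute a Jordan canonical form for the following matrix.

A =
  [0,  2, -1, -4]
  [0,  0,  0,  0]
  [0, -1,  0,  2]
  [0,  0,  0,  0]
J_3(0) ⊕ J_1(0)

The characteristic polynomial is
  det(x·I − A) = x^4

Eigenvalues and multiplicities (the geometric multiplicity of λ is n − rank(A − λI), which equals the number of Jordan blocks for λ):
  λ = 0: algebraic multiplicity = 4, geometric multiplicity = 2

Determining the block sizes for each eigenvalue:
  λ = 0: with am = 4 and gm = 2, the partition is not yet determined (e.g. several partitions of 4 into 2 parts exist). Let N = A − (0)·I. Computing rank(N^1) = 2, rank(N^2) = 1, rank(N^3) = 0; the number of blocks of size ≥ j is rank(N^{j−1}) − rank(N^j), giving [2, 1, 1]. So we have 1 block(s) of size 3, 1 block(s) of size 1 → block sizes [3, 1]

Assembling the blocks gives a Jordan form
J =
  [0, 1, 0, 0]
  [0, 0, 1, 0]
  [0, 0, 0, 0]
  [0, 0, 0, 0]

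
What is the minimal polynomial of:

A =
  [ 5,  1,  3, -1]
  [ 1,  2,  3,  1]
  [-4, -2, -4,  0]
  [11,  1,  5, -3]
x^3

The characteristic polynomial is χ_A(x) = x^4, so the eigenvalues are known. The minimal polynomial is
  m_A(x) = Π_λ (x − λ)^{k_λ}
where k_λ is the size of the *largest* Jordan block for λ (equivalently, the smallest k with (A − λI)^k v = 0 for every generalised eigenvector v of λ).

  λ = 0: largest Jordan block has size 3, contributing (x − 0)^3

So m_A(x) = x^3 = x^3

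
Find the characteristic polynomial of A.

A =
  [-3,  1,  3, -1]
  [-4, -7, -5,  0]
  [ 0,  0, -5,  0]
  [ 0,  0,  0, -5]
x^4 + 20*x^3 + 150*x^2 + 500*x + 625

Expanding det(x·I − A) (e.g. by cofactor expansion or by noting that A is similar to its Jordan form J, which has the same characteristic polynomial as A) gives
  χ_A(x) = x^4 + 20*x^3 + 150*x^2 + 500*x + 625
which factors as (x + 5)^4. The eigenvalues (with algebraic multiplicities) are λ = -5 with multiplicity 4.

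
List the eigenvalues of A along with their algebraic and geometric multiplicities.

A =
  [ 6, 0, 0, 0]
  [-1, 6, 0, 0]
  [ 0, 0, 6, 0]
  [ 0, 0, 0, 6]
λ = 6: alg = 4, geom = 3

Step 1 — factor the characteristic polynomial to read off the algebraic multiplicities:
  χ_A(x) = (x - 6)^4

Step 2 — compute geometric multiplicities via the rank-nullity identity g(λ) = n − rank(A − λI):
  rank(A − (6)·I) = 1, so dim ker(A − (6)·I) = n − 1 = 3

Summary:
  λ = 6: algebraic multiplicity = 4, geometric multiplicity = 3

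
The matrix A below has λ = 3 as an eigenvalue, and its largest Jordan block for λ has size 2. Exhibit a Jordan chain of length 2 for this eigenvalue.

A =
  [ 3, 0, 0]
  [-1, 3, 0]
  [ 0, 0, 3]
A Jordan chain for λ = 3 of length 2:
v_1 = (0, -1, 0)ᵀ
v_2 = (1, 0, 0)ᵀ

Let N = A − (3)·I. We want v_2 with N^2 v_2 = 0 but N^1 v_2 ≠ 0; then v_{j-1} := N · v_j for j = 2, …, 2.

Pick v_2 = (1, 0, 0)ᵀ.
Then v_1 = N · v_2 = (0, -1, 0)ᵀ.

Sanity check: (A − (3)·I) v_1 = (0, 0, 0)ᵀ = 0. ✓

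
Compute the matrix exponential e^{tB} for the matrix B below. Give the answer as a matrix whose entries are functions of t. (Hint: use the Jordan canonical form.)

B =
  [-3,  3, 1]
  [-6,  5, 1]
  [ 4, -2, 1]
e^{tB} =
  [t^2*exp(t) - 4*t*exp(t) + exp(t), -t^2*exp(t) + 3*t*exp(t), -t^2*exp(t)/2 + t*exp(t)]
  [2*t^2*exp(t) - 6*t*exp(t), -2*t^2*exp(t) + 4*t*exp(t) + exp(t), -t^2*exp(t) + t*exp(t)]
  [-2*t^2*exp(t) + 4*t*exp(t), 2*t^2*exp(t) - 2*t*exp(t), t^2*exp(t) + exp(t)]

Strategy: write B = P · J · P⁻¹ where J is a Jordan canonical form, so e^{tB} = P · e^{tJ} · P⁻¹, and e^{tJ} can be computed block-by-block.

B has Jordan form
J =
  [1, 1, 0]
  [0, 1, 1]
  [0, 0, 1]
(up to reordering of blocks).

Per-block formulas:
  For a 3×3 Jordan block J_3(1): exp(t · J_3(1)) = e^(1t)·(I + t·N + (t^2/2)·N^2), where N is the 3×3 nilpotent shift.

After assembling e^{tJ} and conjugating by P, we get:

e^{tB} =
  [t^2*exp(t) - 4*t*exp(t) + exp(t), -t^2*exp(t) + 3*t*exp(t), -t^2*exp(t)/2 + t*exp(t)]
  [2*t^2*exp(t) - 6*t*exp(t), -2*t^2*exp(t) + 4*t*exp(t) + exp(t), -t^2*exp(t) + t*exp(t)]
  [-2*t^2*exp(t) + 4*t*exp(t), 2*t^2*exp(t) - 2*t*exp(t), t^2*exp(t) + exp(t)]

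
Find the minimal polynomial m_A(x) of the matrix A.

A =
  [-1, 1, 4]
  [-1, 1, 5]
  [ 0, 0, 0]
x^3

The characteristic polynomial is χ_A(x) = x^3, so the eigenvalues are known. The minimal polynomial is
  m_A(x) = Π_λ (x − λ)^{k_λ}
where k_λ is the size of the *largest* Jordan block for λ (equivalently, the smallest k with (A − λI)^k v = 0 for every generalised eigenvector v of λ).

  λ = 0: largest Jordan block has size 3, contributing (x − 0)^3

So m_A(x) = x^3 = x^3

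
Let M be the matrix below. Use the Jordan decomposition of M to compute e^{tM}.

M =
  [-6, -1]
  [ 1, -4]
e^{tM} =
  [-t*exp(-5*t) + exp(-5*t), -t*exp(-5*t)]
  [t*exp(-5*t), t*exp(-5*t) + exp(-5*t)]

Strategy: write M = P · J · P⁻¹ where J is a Jordan canonical form, so e^{tM} = P · e^{tJ} · P⁻¹, and e^{tJ} can be computed block-by-block.

M has Jordan form
J =
  [-5,  1]
  [ 0, -5]
(up to reordering of blocks).

Per-block formulas:
  For a 2×2 Jordan block J_2(-5): exp(t · J_2(-5)) = e^(-5t)·(I + t·N), where N is the 2×2 nilpotent shift.

After assembling e^{tJ} and conjugating by P, we get:

e^{tM} =
  [-t*exp(-5*t) + exp(-5*t), -t*exp(-5*t)]
  [t*exp(-5*t), t*exp(-5*t) + exp(-5*t)]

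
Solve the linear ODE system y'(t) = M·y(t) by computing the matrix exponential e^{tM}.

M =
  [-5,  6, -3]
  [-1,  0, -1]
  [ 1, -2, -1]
e^{tM} =
  [-3*t*exp(-2*t) + exp(-2*t), 6*t*exp(-2*t), -3*t*exp(-2*t)]
  [-t*exp(-2*t), 2*t*exp(-2*t) + exp(-2*t), -t*exp(-2*t)]
  [t*exp(-2*t), -2*t*exp(-2*t), t*exp(-2*t) + exp(-2*t)]

Strategy: write M = P · J · P⁻¹ where J is a Jordan canonical form, so e^{tM} = P · e^{tJ} · P⁻¹, and e^{tJ} can be computed block-by-block.

M has Jordan form
J =
  [-2,  1,  0]
  [ 0, -2,  0]
  [ 0,  0, -2]
(up to reordering of blocks).

Per-block formulas:
  For a 1×1 block at λ = -2: exp(t · [-2]) = [e^(-2t)].
  For a 2×2 Jordan block J_2(-2): exp(t · J_2(-2)) = e^(-2t)·(I + t·N), where N is the 2×2 nilpotent shift.

After assembling e^{tJ} and conjugating by P, we get:

e^{tM} =
  [-3*t*exp(-2*t) + exp(-2*t), 6*t*exp(-2*t), -3*t*exp(-2*t)]
  [-t*exp(-2*t), 2*t*exp(-2*t) + exp(-2*t), -t*exp(-2*t)]
  [t*exp(-2*t), -2*t*exp(-2*t), t*exp(-2*t) + exp(-2*t)]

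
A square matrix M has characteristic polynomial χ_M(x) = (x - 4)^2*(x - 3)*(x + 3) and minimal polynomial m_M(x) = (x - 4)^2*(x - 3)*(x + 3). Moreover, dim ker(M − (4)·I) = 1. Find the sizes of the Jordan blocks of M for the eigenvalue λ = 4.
Block sizes for λ = 4: [2]

Step 1 — from the characteristic polynomial, algebraic multiplicity of λ = 4 is 2. From dim ker(M − (4)·I) = 1, there are exactly 1 Jordan blocks for λ = 4.
Step 2 — from the minimal polynomial, the factor (x − 4)^2 tells us the largest block for λ = 4 has size 2.
Step 3 — with total size 2, 1 blocks, and largest block 2, the block sizes (in nonincreasing order) are [2].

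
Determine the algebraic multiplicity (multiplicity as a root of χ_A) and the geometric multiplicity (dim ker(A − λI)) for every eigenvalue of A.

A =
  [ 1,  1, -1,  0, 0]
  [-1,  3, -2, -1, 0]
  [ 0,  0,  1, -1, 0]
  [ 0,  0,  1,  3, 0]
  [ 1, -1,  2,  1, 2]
λ = 2: alg = 5, geom = 3

Step 1 — factor the characteristic polynomial to read off the algebraic multiplicities:
  χ_A(x) = (x - 2)^5

Step 2 — compute geometric multiplicities via the rank-nullity identity g(λ) = n − rank(A − λI):
  rank(A − (2)·I) = 2, so dim ker(A − (2)·I) = n − 2 = 3

Summary:
  λ = 2: algebraic multiplicity = 5, geometric multiplicity = 3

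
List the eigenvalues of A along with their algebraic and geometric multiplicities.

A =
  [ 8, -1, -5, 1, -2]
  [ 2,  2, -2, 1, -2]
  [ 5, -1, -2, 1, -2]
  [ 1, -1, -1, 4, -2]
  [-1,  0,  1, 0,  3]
λ = 3: alg = 5, geom = 3

Step 1 — factor the characteristic polynomial to read off the algebraic multiplicities:
  χ_A(x) = (x - 3)^5

Step 2 — compute geometric multiplicities via the rank-nullity identity g(λ) = n − rank(A − λI):
  rank(A − (3)·I) = 2, so dim ker(A − (3)·I) = n − 2 = 3

Summary:
  λ = 3: algebraic multiplicity = 5, geometric multiplicity = 3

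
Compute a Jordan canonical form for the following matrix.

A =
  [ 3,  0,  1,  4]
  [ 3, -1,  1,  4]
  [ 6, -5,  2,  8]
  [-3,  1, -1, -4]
J_3(0) ⊕ J_1(0)

The characteristic polynomial is
  det(x·I − A) = x^4

Eigenvalues and multiplicities (the geometric multiplicity of λ is n − rank(A − λI), which equals the number of Jordan blocks for λ):
  λ = 0: algebraic multiplicity = 4, geometric multiplicity = 2

Determining the block sizes for each eigenvalue:
  λ = 0: with am = 4 and gm = 2, the partition is not yet determined (e.g. several partitions of 4 into 2 parts exist). Let N = A − (0)·I. Computing rank(N^1) = 2, rank(N^2) = 1, rank(N^3) = 0; the number of blocks of size ≥ j is rank(N^{j−1}) − rank(N^j), giving [2, 1, 1]. So we have 1 block(s) of size 3, 1 block(s) of size 1 → block sizes [3, 1]

Assembling the blocks gives a Jordan form
J =
  [0, 1, 0, 0]
  [0, 0, 1, 0]
  [0, 0, 0, 0]
  [0, 0, 0, 0]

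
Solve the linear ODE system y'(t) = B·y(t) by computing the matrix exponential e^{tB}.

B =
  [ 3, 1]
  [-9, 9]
e^{tB} =
  [-3*t*exp(6*t) + exp(6*t), t*exp(6*t)]
  [-9*t*exp(6*t), 3*t*exp(6*t) + exp(6*t)]

Strategy: write B = P · J · P⁻¹ where J is a Jordan canonical form, so e^{tB} = P · e^{tJ} · P⁻¹, and e^{tJ} can be computed block-by-block.

B has Jordan form
J =
  [6, 1]
  [0, 6]
(up to reordering of blocks).

Per-block formulas:
  For a 2×2 Jordan block J_2(6): exp(t · J_2(6)) = e^(6t)·(I + t·N), where N is the 2×2 nilpotent shift.

After assembling e^{tJ} and conjugating by P, we get:

e^{tB} =
  [-3*t*exp(6*t) + exp(6*t), t*exp(6*t)]
  [-9*t*exp(6*t), 3*t*exp(6*t) + exp(6*t)]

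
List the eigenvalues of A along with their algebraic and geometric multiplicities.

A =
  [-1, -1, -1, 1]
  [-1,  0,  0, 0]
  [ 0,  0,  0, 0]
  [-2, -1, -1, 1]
λ = 0: alg = 4, geom = 2

Step 1 — factor the characteristic polynomial to read off the algebraic multiplicities:
  χ_A(x) = x^4

Step 2 — compute geometric multiplicities via the rank-nullity identity g(λ) = n − rank(A − λI):
  rank(A − (0)·I) = 2, so dim ker(A − (0)·I) = n − 2 = 2

Summary:
  λ = 0: algebraic multiplicity = 4, geometric multiplicity = 2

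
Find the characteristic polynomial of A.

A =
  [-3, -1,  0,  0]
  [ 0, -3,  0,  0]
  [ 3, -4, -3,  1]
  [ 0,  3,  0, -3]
x^4 + 12*x^3 + 54*x^2 + 108*x + 81

Expanding det(x·I − A) (e.g. by cofactor expansion or by noting that A is similar to its Jordan form J, which has the same characteristic polynomial as A) gives
  χ_A(x) = x^4 + 12*x^3 + 54*x^2 + 108*x + 81
which factors as (x + 3)^4. The eigenvalues (with algebraic multiplicities) are λ = -3 with multiplicity 4.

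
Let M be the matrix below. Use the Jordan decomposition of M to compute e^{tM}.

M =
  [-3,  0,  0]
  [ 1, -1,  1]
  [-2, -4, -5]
e^{tM} =
  [exp(-3*t), 0, 0]
  [t*exp(-3*t), 2*t*exp(-3*t) + exp(-3*t), t*exp(-3*t)]
  [-2*t*exp(-3*t), -4*t*exp(-3*t), -2*t*exp(-3*t) + exp(-3*t)]

Strategy: write M = P · J · P⁻¹ where J is a Jordan canonical form, so e^{tM} = P · e^{tJ} · P⁻¹, and e^{tJ} can be computed block-by-block.

M has Jordan form
J =
  [-3,  1,  0]
  [ 0, -3,  0]
  [ 0,  0, -3]
(up to reordering of blocks).

Per-block formulas:
  For a 2×2 Jordan block J_2(-3): exp(t · J_2(-3)) = e^(-3t)·(I + t·N), where N is the 2×2 nilpotent shift.
  For a 1×1 block at λ = -3: exp(t · [-3]) = [e^(-3t)].

After assembling e^{tJ} and conjugating by P, we get:

e^{tM} =
  [exp(-3*t), 0, 0]
  [t*exp(-3*t), 2*t*exp(-3*t) + exp(-3*t), t*exp(-3*t)]
  [-2*t*exp(-3*t), -4*t*exp(-3*t), -2*t*exp(-3*t) + exp(-3*t)]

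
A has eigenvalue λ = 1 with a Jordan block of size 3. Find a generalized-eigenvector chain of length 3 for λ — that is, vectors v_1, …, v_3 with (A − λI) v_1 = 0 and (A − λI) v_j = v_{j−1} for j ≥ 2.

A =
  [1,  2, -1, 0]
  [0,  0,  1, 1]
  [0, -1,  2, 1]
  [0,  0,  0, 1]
A Jordan chain for λ = 1 of length 3:
v_1 = (-1, 0, 0, 0)ᵀ
v_2 = (2, -1, -1, 0)ᵀ
v_3 = (0, 1, 0, 0)ᵀ

Let N = A − (1)·I. We want v_3 with N^3 v_3 = 0 but N^2 v_3 ≠ 0; then v_{j-1} := N · v_j for j = 3, …, 2.

Pick v_3 = (0, 1, 0, 0)ᵀ.
Then v_2 = N · v_3 = (2, -1, -1, 0)ᵀ.
Then v_1 = N · v_2 = (-1, 0, 0, 0)ᵀ.

Sanity check: (A − (1)·I) v_1 = (0, 0, 0, 0)ᵀ = 0. ✓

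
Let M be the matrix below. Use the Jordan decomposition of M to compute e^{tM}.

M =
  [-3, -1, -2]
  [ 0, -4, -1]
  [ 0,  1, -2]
e^{tM} =
  [exp(-3*t), -t^2*exp(-3*t)/2 - t*exp(-3*t), -t^2*exp(-3*t)/2 - 2*t*exp(-3*t)]
  [0, -t*exp(-3*t) + exp(-3*t), -t*exp(-3*t)]
  [0, t*exp(-3*t), t*exp(-3*t) + exp(-3*t)]

Strategy: write M = P · J · P⁻¹ where J is a Jordan canonical form, so e^{tM} = P · e^{tJ} · P⁻¹, and e^{tJ} can be computed block-by-block.

M has Jordan form
J =
  [-3,  1,  0]
  [ 0, -3,  1]
  [ 0,  0, -3]
(up to reordering of blocks).

Per-block formulas:
  For a 3×3 Jordan block J_3(-3): exp(t · J_3(-3)) = e^(-3t)·(I + t·N + (t^2/2)·N^2), where N is the 3×3 nilpotent shift.

After assembling e^{tJ} and conjugating by P, we get:

e^{tM} =
  [exp(-3*t), -t^2*exp(-3*t)/2 - t*exp(-3*t), -t^2*exp(-3*t)/2 - 2*t*exp(-3*t)]
  [0, -t*exp(-3*t) + exp(-3*t), -t*exp(-3*t)]
  [0, t*exp(-3*t), t*exp(-3*t) + exp(-3*t)]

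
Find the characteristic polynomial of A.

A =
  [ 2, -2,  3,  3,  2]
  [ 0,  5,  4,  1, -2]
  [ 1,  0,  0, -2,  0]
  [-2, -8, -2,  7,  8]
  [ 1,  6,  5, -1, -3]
x^5 - 11*x^4 + 42*x^3 - 54*x^2 - 27*x + 81

Expanding det(x·I − A) (e.g. by cofactor expansion or by noting that A is similar to its Jordan form J, which has the same characteristic polynomial as A) gives
  χ_A(x) = x^5 - 11*x^4 + 42*x^3 - 54*x^2 - 27*x + 81
which factors as (x - 3)^4*(x + 1). The eigenvalues (with algebraic multiplicities) are λ = -1 with multiplicity 1, λ = 3 with multiplicity 4.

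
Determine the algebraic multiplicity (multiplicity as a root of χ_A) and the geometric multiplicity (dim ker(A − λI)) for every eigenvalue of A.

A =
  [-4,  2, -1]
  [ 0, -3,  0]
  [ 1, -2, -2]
λ = -3: alg = 3, geom = 2

Step 1 — factor the characteristic polynomial to read off the algebraic multiplicities:
  χ_A(x) = (x + 3)^3

Step 2 — compute geometric multiplicities via the rank-nullity identity g(λ) = n − rank(A − λI):
  rank(A − (-3)·I) = 1, so dim ker(A − (-3)·I) = n − 1 = 2

Summary:
  λ = -3: algebraic multiplicity = 3, geometric multiplicity = 2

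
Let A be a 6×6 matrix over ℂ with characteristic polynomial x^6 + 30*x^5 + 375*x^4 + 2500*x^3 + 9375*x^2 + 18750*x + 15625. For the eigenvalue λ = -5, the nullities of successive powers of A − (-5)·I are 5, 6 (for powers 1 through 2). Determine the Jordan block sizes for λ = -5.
Block sizes for λ = -5: [2, 1, 1, 1, 1]

From the dimensions of kernels of powers, the number of Jordan blocks of size at least j is d_j − d_{j−1} where d_j = dim ker(N^j) (with d_0 = 0). Computing the differences gives [5, 1].
The number of blocks of size exactly k is (#blocks of size ≥ k) − (#blocks of size ≥ k + 1), so the partition is: 4 block(s) of size 1, 1 block(s) of size 2.
In nonincreasing order the block sizes are [2, 1, 1, 1, 1].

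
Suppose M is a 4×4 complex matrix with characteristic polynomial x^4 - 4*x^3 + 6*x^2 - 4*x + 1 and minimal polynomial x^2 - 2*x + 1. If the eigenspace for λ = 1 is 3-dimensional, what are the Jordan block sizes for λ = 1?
Block sizes for λ = 1: [2, 1, 1]

Step 1 — from the characteristic polynomial, algebraic multiplicity of λ = 1 is 4. From dim ker(M − (1)·I) = 3, there are exactly 3 Jordan blocks for λ = 1.
Step 2 — from the minimal polynomial, the factor (x − 1)^2 tells us the largest block for λ = 1 has size 2.
Step 3 — with total size 4, 3 blocks, and largest block 2, the block sizes (in nonincreasing order) are [2, 1, 1].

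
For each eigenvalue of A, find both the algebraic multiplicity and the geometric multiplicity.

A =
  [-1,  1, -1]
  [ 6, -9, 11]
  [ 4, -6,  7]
λ = -1: alg = 3, geom = 1

Step 1 — factor the characteristic polynomial to read off the algebraic multiplicities:
  χ_A(x) = (x + 1)^3

Step 2 — compute geometric multiplicities via the rank-nullity identity g(λ) = n − rank(A − λI):
  rank(A − (-1)·I) = 2, so dim ker(A − (-1)·I) = n − 2 = 1

Summary:
  λ = -1: algebraic multiplicity = 3, geometric multiplicity = 1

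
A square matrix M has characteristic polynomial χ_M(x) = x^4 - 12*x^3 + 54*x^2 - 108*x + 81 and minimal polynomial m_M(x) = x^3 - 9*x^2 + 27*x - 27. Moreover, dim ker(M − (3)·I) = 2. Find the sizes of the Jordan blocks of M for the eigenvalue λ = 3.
Block sizes for λ = 3: [3, 1]

Step 1 — from the characteristic polynomial, algebraic multiplicity of λ = 3 is 4. From dim ker(M − (3)·I) = 2, there are exactly 2 Jordan blocks for λ = 3.
Step 2 — from the minimal polynomial, the factor (x − 3)^3 tells us the largest block for λ = 3 has size 3.
Step 3 — with total size 4, 2 blocks, and largest block 3, the block sizes (in nonincreasing order) are [3, 1].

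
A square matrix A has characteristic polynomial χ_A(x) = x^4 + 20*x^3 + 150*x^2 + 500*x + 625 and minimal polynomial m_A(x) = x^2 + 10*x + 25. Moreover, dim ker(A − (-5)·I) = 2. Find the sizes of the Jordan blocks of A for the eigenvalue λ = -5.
Block sizes for λ = -5: [2, 2]

Step 1 — from the characteristic polynomial, algebraic multiplicity of λ = -5 is 4. From dim ker(A − (-5)·I) = 2, there are exactly 2 Jordan blocks for λ = -5.
Step 2 — from the minimal polynomial, the factor (x + 5)^2 tells us the largest block for λ = -5 has size 2.
Step 3 — with total size 4, 2 blocks, and largest block 2, the block sizes (in nonincreasing order) are [2, 2].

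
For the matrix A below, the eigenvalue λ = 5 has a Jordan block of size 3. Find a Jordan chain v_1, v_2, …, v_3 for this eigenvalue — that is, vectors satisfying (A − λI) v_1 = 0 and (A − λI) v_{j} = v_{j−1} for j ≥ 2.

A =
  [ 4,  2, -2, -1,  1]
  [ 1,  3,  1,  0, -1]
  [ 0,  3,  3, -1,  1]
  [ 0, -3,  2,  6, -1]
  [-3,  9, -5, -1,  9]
A Jordan chain for λ = 5 of length 3:
v_1 = (1, -1, 0, 0, 3)ᵀ
v_2 = (-2, 1, -2, 2, -5)ᵀ
v_3 = (0, 0, 1, 0, 0)ᵀ

Let N = A − (5)·I. We want v_3 with N^3 v_3 = 0 but N^2 v_3 ≠ 0; then v_{j-1} := N · v_j for j = 3, …, 2.

Pick v_3 = (0, 0, 1, 0, 0)ᵀ.
Then v_2 = N · v_3 = (-2, 1, -2, 2, -5)ᵀ.
Then v_1 = N · v_2 = (1, -1, 0, 0, 3)ᵀ.

Sanity check: (A − (5)·I) v_1 = (0, 0, 0, 0, 0)ᵀ = 0. ✓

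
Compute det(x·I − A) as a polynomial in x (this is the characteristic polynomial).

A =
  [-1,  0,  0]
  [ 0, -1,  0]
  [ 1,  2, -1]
x^3 + 3*x^2 + 3*x + 1

Expanding det(x·I − A) (e.g. by cofactor expansion or by noting that A is similar to its Jordan form J, which has the same characteristic polynomial as A) gives
  χ_A(x) = x^3 + 3*x^2 + 3*x + 1
which factors as (x + 1)^3. The eigenvalues (with algebraic multiplicities) are λ = -1 with multiplicity 3.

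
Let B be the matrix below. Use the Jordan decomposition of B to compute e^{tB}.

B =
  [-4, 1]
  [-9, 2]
e^{tB} =
  [-3*t*exp(-t) + exp(-t), t*exp(-t)]
  [-9*t*exp(-t), 3*t*exp(-t) + exp(-t)]

Strategy: write B = P · J · P⁻¹ where J is a Jordan canonical form, so e^{tB} = P · e^{tJ} · P⁻¹, and e^{tJ} can be computed block-by-block.

B has Jordan form
J =
  [-1,  1]
  [ 0, -1]
(up to reordering of blocks).

Per-block formulas:
  For a 2×2 Jordan block J_2(-1): exp(t · J_2(-1)) = e^(-1t)·(I + t·N), where N is the 2×2 nilpotent shift.

After assembling e^{tJ} and conjugating by P, we get:

e^{tB} =
  [-3*t*exp(-t) + exp(-t), t*exp(-t)]
  [-9*t*exp(-t), 3*t*exp(-t) + exp(-t)]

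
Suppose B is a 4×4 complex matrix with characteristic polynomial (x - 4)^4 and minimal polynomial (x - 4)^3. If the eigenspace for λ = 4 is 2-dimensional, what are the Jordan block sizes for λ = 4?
Block sizes for λ = 4: [3, 1]

Step 1 — from the characteristic polynomial, algebraic multiplicity of λ = 4 is 4. From dim ker(B − (4)·I) = 2, there are exactly 2 Jordan blocks for λ = 4.
Step 2 — from the minimal polynomial, the factor (x − 4)^3 tells us the largest block for λ = 4 has size 3.
Step 3 — with total size 4, 2 blocks, and largest block 3, the block sizes (in nonincreasing order) are [3, 1].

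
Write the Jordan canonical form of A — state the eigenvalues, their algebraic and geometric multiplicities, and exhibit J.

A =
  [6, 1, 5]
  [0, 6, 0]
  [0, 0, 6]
J_2(6) ⊕ J_1(6)

The characteristic polynomial is
  det(x·I − A) = x^3 - 18*x^2 + 108*x - 216 = (x - 6)^3

Eigenvalues and multiplicities (the geometric multiplicity of λ is n − rank(A − λI), which equals the number of Jordan blocks for λ):
  λ = 6: algebraic multiplicity = 3, geometric multiplicity = 2

Determining the block sizes for each eigenvalue:
  λ = 6: 2 blocks summing to 3 forces exactly one block of size 2 and the rest size 1 → block sizes [2, 1]

Assembling the blocks gives a Jordan form
J =
  [6, 1, 0]
  [0, 6, 0]
  [0, 0, 6]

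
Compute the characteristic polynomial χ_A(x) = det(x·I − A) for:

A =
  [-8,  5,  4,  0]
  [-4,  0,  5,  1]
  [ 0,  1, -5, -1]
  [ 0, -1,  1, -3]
x^4 + 16*x^3 + 96*x^2 + 256*x + 256

Expanding det(x·I − A) (e.g. by cofactor expansion or by noting that A is similar to its Jordan form J, which has the same characteristic polynomial as A) gives
  χ_A(x) = x^4 + 16*x^3 + 96*x^2 + 256*x + 256
which factors as (x + 4)^4. The eigenvalues (with algebraic multiplicities) are λ = -4 with multiplicity 4.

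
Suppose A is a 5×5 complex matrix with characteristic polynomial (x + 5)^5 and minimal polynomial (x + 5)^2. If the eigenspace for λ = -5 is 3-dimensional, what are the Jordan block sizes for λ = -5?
Block sizes for λ = -5: [2, 2, 1]

Step 1 — from the characteristic polynomial, algebraic multiplicity of λ = -5 is 5. From dim ker(A − (-5)·I) = 3, there are exactly 3 Jordan blocks for λ = -5.
Step 2 — from the minimal polynomial, the factor (x + 5)^2 tells us the largest block for λ = -5 has size 2.
Step 3 — with total size 5, 3 blocks, and largest block 2, the block sizes (in nonincreasing order) are [2, 2, 1].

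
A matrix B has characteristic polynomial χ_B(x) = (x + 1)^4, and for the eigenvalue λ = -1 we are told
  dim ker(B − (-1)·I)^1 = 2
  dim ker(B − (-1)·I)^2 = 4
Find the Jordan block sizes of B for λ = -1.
Block sizes for λ = -1: [2, 2]

From the dimensions of kernels of powers, the number of Jordan blocks of size at least j is d_j − d_{j−1} where d_j = dim ker(N^j) (with d_0 = 0). Computing the differences gives [2, 2].
The number of blocks of size exactly k is (#blocks of size ≥ k) − (#blocks of size ≥ k + 1), so the partition is: 2 block(s) of size 2.
In nonincreasing order the block sizes are [2, 2].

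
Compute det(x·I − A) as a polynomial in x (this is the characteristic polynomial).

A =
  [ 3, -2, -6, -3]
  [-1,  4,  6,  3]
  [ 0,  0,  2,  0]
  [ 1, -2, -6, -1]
x^4 - 8*x^3 + 24*x^2 - 32*x + 16

Expanding det(x·I − A) (e.g. by cofactor expansion or by noting that A is similar to its Jordan form J, which has the same characteristic polynomial as A) gives
  χ_A(x) = x^4 - 8*x^3 + 24*x^2 - 32*x + 16
which factors as (x - 2)^4. The eigenvalues (with algebraic multiplicities) are λ = 2 with multiplicity 4.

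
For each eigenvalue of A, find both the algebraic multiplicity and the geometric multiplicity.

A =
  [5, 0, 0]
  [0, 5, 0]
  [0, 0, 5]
λ = 5: alg = 3, geom = 3

Step 1 — factor the characteristic polynomial to read off the algebraic multiplicities:
  χ_A(x) = (x - 5)^3

Step 2 — compute geometric multiplicities via the rank-nullity identity g(λ) = n − rank(A − λI):
  rank(A − (5)·I) = 0, so dim ker(A − (5)·I) = n − 0 = 3

Summary:
  λ = 5: algebraic multiplicity = 3, geometric multiplicity = 3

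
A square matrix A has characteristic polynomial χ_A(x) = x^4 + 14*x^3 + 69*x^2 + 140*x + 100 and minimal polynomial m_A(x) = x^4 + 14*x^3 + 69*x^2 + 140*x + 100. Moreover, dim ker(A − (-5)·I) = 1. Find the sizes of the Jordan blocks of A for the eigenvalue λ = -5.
Block sizes for λ = -5: [2]

Step 1 — from the characteristic polynomial, algebraic multiplicity of λ = -5 is 2. From dim ker(A − (-5)·I) = 1, there are exactly 1 Jordan blocks for λ = -5.
Step 2 — from the minimal polynomial, the factor (x + 5)^2 tells us the largest block for λ = -5 has size 2.
Step 3 — with total size 2, 1 blocks, and largest block 2, the block sizes (in nonincreasing order) are [2].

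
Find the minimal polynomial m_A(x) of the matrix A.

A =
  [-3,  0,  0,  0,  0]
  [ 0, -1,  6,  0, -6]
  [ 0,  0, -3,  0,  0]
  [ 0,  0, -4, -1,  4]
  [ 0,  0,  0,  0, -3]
x^2 + 4*x + 3

The characteristic polynomial is χ_A(x) = (x + 1)^2*(x + 3)^3, so the eigenvalues are known. The minimal polynomial is
  m_A(x) = Π_λ (x − λ)^{k_λ}
where k_λ is the size of the *largest* Jordan block for λ (equivalently, the smallest k with (A − λI)^k v = 0 for every generalised eigenvector v of λ).

  λ = -3: largest Jordan block has size 1, contributing (x + 3)
  λ = -1: largest Jordan block has size 1, contributing (x + 1)

So m_A(x) = (x + 1)*(x + 3) = x^2 + 4*x + 3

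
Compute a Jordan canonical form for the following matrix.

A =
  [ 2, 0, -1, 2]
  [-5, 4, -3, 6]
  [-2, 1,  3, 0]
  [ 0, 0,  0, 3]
J_3(3) ⊕ J_1(3)

The characteristic polynomial is
  det(x·I − A) = x^4 - 12*x^3 + 54*x^2 - 108*x + 81 = (x - 3)^4

Eigenvalues and multiplicities (the geometric multiplicity of λ is n − rank(A − λI), which equals the number of Jordan blocks for λ):
  λ = 3: algebraic multiplicity = 4, geometric multiplicity = 2

Determining the block sizes for each eigenvalue:
  λ = 3: with am = 4 and gm = 2, the partition is not yet determined (e.g. several partitions of 4 into 2 parts exist). Let N = A − (3)·I. Computing rank(N^1) = 2, rank(N^2) = 1, rank(N^3) = 0; the number of blocks of size ≥ j is rank(N^{j−1}) − rank(N^j), giving [2, 1, 1]. So we have 1 block(s) of size 3, 1 block(s) of size 1 → block sizes [3, 1]

Assembling the blocks gives a Jordan form
J =
  [3, 1, 0, 0]
  [0, 3, 1, 0]
  [0, 0, 3, 0]
  [0, 0, 0, 3]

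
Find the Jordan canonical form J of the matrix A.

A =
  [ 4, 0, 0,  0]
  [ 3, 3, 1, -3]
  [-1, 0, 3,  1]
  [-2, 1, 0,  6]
J_3(4) ⊕ J_1(4)

The characteristic polynomial is
  det(x·I − A) = x^4 - 16*x^3 + 96*x^2 - 256*x + 256 = (x - 4)^4

Eigenvalues and multiplicities (the geometric multiplicity of λ is n − rank(A − λI), which equals the number of Jordan blocks for λ):
  λ = 4: algebraic multiplicity = 4, geometric multiplicity = 2

Determining the block sizes for each eigenvalue:
  λ = 4: with am = 4 and gm = 2, the partition is not yet determined (e.g. several partitions of 4 into 2 parts exist). Let N = A − (4)·I. Computing rank(N^1) = 2, rank(N^2) = 1, rank(N^3) = 0; the number of blocks of size ≥ j is rank(N^{j−1}) − rank(N^j), giving [2, 1, 1]. So we have 1 block(s) of size 3, 1 block(s) of size 1 → block sizes [3, 1]

Assembling the blocks gives a Jordan form
J =
  [4, 1, 0, 0]
  [0, 4, 1, 0]
  [0, 0, 4, 0]
  [0, 0, 0, 4]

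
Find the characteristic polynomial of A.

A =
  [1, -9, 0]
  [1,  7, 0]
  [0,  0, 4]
x^3 - 12*x^2 + 48*x - 64

Expanding det(x·I − A) (e.g. by cofactor expansion or by noting that A is similar to its Jordan form J, which has the same characteristic polynomial as A) gives
  χ_A(x) = x^3 - 12*x^2 + 48*x - 64
which factors as (x - 4)^3. The eigenvalues (with algebraic multiplicities) are λ = 4 with multiplicity 3.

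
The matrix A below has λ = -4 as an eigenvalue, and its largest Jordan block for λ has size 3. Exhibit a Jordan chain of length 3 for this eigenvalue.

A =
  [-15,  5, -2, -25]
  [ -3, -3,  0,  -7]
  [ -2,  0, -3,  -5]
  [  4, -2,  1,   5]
A Jordan chain for λ = -4 of length 3:
v_1 = (10, 2, 0, -4)ᵀ
v_2 = (-11, -3, -2, 4)ᵀ
v_3 = (1, 0, 0, 0)ᵀ

Let N = A − (-4)·I. We want v_3 with N^3 v_3 = 0 but N^2 v_3 ≠ 0; then v_{j-1} := N · v_j for j = 3, …, 2.

Pick v_3 = (1, 0, 0, 0)ᵀ.
Then v_2 = N · v_3 = (-11, -3, -2, 4)ᵀ.
Then v_1 = N · v_2 = (10, 2, 0, -4)ᵀ.

Sanity check: (A − (-4)·I) v_1 = (0, 0, 0, 0)ᵀ = 0. ✓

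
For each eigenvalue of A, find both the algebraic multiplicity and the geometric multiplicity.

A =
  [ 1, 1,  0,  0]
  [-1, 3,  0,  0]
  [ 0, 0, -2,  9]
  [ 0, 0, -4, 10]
λ = 2: alg = 2, geom = 1; λ = 4: alg = 2, geom = 1

Step 1 — factor the characteristic polynomial to read off the algebraic multiplicities:
  χ_A(x) = (x - 4)^2*(x - 2)^2

Step 2 — compute geometric multiplicities via the rank-nullity identity g(λ) = n − rank(A − λI):
  rank(A − (2)·I) = 3, so dim ker(A − (2)·I) = n − 3 = 1
  rank(A − (4)·I) = 3, so dim ker(A − (4)·I) = n − 3 = 1

Summary:
  λ = 2: algebraic multiplicity = 2, geometric multiplicity = 1
  λ = 4: algebraic multiplicity = 2, geometric multiplicity = 1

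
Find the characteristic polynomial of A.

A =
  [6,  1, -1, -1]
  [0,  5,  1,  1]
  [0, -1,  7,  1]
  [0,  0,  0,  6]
x^4 - 24*x^3 + 216*x^2 - 864*x + 1296

Expanding det(x·I − A) (e.g. by cofactor expansion or by noting that A is similar to its Jordan form J, which has the same characteristic polynomial as A) gives
  χ_A(x) = x^4 - 24*x^3 + 216*x^2 - 864*x + 1296
which factors as (x - 6)^4. The eigenvalues (with algebraic multiplicities) are λ = 6 with multiplicity 4.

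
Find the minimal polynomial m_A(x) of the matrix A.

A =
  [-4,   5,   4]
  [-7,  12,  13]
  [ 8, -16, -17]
x^3 + 9*x^2 + 27*x + 27

The characteristic polynomial is χ_A(x) = (x + 3)^3, so the eigenvalues are known. The minimal polynomial is
  m_A(x) = Π_λ (x − λ)^{k_λ}
where k_λ is the size of the *largest* Jordan block for λ (equivalently, the smallest k with (A − λI)^k v = 0 for every generalised eigenvector v of λ).

  λ = -3: largest Jordan block has size 3, contributing (x + 3)^3

So m_A(x) = (x + 3)^3 = x^3 + 9*x^2 + 27*x + 27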